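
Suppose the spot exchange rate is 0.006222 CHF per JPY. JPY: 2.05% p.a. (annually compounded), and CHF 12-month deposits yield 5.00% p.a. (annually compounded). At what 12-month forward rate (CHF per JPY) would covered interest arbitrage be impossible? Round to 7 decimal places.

0.0064019

T = 1 year.
CHF growth factor: (1 + 0.0500)^1 = 1.050000.
Growth of 1 JPY over T: (1 + 0.0205)^1 = 1.020500.
CIP: F = S · (grow CHF)/(grow JPY) = 0.006222 × 1.050000/1.020500 = 0.006401862 CHF per JPY.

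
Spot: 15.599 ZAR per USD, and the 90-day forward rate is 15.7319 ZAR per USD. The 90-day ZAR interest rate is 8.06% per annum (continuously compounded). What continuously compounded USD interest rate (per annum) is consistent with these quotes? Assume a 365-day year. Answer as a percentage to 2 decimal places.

T = 90/365 years.
F/S = 15.7319/15.599 = 1.0085198 = (growth of ZAR) / (growth of USD).
ZAR growth factor: e^(0.0806×90/365) = 1.0200728.
That pins the USD growth at 1.0114554.
Take logs: ln 1.0114554 / (90/365) = 0.046194, so 4.62%.

4.62%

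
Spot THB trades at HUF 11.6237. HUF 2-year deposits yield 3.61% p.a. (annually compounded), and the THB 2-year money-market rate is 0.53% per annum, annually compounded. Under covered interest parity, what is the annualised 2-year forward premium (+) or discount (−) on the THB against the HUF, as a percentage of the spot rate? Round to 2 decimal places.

+3.11%

T = 2 years.
CIP forward (HUF per THB) = 11.6237 × 1.0735032/1.0106281 = 12.3468555.
Annualised premium = (F − S)/S × (1/T) = (12.3468555 − 11.6237)/11.6237 ÷ 2 = 3.11%.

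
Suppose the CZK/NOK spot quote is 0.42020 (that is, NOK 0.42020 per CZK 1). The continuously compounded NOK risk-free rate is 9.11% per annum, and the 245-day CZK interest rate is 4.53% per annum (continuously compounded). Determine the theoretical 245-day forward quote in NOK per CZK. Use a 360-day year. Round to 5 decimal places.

0.43350

T = 245/360 years.
NOK growth factor: e^(0.0911×245/360) = 1.0639609.
CZK growth factor: e^(0.0453×245/360) = 1.0313093.
Forward (NOK per CZK) = 0.4202 × 1.0639609 / 1.0313093 = 0.4335037.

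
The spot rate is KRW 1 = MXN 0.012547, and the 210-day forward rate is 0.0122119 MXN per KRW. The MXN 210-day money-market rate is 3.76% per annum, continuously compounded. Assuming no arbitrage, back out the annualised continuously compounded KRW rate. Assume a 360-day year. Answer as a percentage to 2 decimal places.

T = 210/360 years.
F/S = 0.0122119/0.012547 = 0.9732924 = (growth of MXN) / (growth of KRW).
The MXN side grows by e^(0.0376×210/360) = 1.0221756.
That pins the KRW growth at 1.0502246.
r = ln(1.0502246)/(210/360) = 0.084007 → 8.40%.

8.40%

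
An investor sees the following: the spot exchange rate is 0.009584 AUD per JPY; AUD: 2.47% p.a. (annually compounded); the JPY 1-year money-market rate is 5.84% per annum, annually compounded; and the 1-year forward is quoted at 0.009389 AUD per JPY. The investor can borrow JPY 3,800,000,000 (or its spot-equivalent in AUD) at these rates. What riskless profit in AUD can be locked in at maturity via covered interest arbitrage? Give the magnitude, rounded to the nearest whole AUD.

T = 1 year.
Invest the JPY and cover forward: 3,800,000,000 × 1.058400 × 0.009389 = AUD 37,761,806.88.
Convert at spot and invest in AUD: 3,800,000,000 × 0.009584 × 1.024700 = AUD 37,318,754.24.
The quoted forward overvalues JPY, so borrow AUD, buy JPY at spot, deposit the JPY at 5.84%, and sell the proceeds forward at 0.009389.
The gap between the two covered legs is AUD 443,053.

AUD 443,053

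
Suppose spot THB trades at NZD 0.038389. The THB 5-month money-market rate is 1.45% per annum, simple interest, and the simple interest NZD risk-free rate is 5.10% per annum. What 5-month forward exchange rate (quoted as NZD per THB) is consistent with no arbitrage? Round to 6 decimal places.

0.038969

T = 5/12 years.
Growth of 1 NZD over T: 1 + 0.0510×5/12 = 1.021250.
THB growth factor: 1 + 0.0145×5/12 = 1.0060417.
So F = 0.038389 × 1.021250 / 1.0060417 = 0.03896933 (NZD/THB).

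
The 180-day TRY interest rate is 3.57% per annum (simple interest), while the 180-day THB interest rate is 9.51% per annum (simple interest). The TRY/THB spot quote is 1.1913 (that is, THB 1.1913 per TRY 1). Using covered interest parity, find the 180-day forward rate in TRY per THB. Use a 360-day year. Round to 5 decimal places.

T = 180/360 years.
THB accumulates by 1 + 0.0951×180/360 = 1.047550.
Growth of 1 TRY over T: 1 + 0.0357×180/360 = 1.017850.
So F = 1.1913 × 1.047550 / 1.017850 = 1.226061 (THB/TRY).
Invert for TRY per THB: 1 / 1.226061 = 0.81562.

0.81562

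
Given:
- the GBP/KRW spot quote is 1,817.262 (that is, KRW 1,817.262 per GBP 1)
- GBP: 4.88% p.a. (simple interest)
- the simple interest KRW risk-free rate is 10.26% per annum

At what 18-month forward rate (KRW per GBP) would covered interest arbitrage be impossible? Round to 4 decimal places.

T = 18/12 years.
KRW accumulates by 1 + 0.1026×18/12 = 1.153900.
Growth of 1 GBP over T: 1 + 0.0488×18/12 = 1.073200.
CIP: F = S · (grow KRW)/(grow GBP) = 1817.262 × 1.153900/1.073200 = 1953.912245 KRW per GBP.

1953.9122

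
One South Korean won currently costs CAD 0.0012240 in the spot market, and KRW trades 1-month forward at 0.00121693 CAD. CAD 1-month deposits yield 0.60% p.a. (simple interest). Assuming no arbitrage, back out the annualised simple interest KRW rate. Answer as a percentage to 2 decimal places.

7.58%

T = 1/12 years.
By CIP, F/S equals the CAD-to-KRW growth ratio: 0.00121693/0.001224 = 0.9942239.
The CAD side grows by 1 + 0.0060×1/12 = 1.000500.
Hence g_KRW = 1.0063126.
r = (1.0063126 − 1)/(1/12) = 0.075751 → 7.58%.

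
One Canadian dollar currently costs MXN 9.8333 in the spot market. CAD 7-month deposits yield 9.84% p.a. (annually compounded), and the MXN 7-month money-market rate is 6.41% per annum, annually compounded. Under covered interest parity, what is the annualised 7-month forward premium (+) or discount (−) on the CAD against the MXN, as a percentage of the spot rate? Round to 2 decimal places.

-3.14%

T = 7/12 years.
No-arbitrage forward: 9.8333 × 1.0369069 / 1.0562749 = 9.6529953 MXN/CAD.
(F − S)/S ÷ T = (9.6529953 − 9.8333)/9.8333/(7/12) = -0.031433 → -3.14%.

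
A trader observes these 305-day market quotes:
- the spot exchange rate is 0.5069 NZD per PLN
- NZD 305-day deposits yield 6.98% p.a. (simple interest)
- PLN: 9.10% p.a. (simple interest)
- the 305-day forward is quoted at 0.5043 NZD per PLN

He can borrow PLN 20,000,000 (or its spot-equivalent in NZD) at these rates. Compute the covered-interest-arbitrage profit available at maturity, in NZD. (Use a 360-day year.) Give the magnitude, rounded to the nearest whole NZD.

NZD 126,081

T = 305/360 years.
Keep in PLN, deliver into the forward: 20,000,000·1.0770972222·0.5043 = NZD 10,863,602.58.
Swap to NZD now, deposit: 20,000,000·0.5069·1.0591361111 = NZD 10,737,521.89.
The quoted forward overvalues PLN, so borrow NZD, buy PLN at spot, deposit the PLN at 9.10%, and sell the proceeds forward at 0.5043.
Profit = 10,863,602.58 − 10,737,521.89 = NZD 126,081.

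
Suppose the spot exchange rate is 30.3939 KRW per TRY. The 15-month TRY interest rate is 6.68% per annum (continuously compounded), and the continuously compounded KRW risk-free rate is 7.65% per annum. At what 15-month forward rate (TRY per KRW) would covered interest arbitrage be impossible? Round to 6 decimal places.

T = 15/12 years.
KRW accumulates by e^(0.0765×15/12) = 1.1003464.
TRY accumulates by e^(0.0668×15/12) = 1.0870852.
So F = 30.3939 × 1.1003464 / 1.0870852 = 30.76467 (KRW/TRY).
Quoted the other way: 1/30.76467 = 0.032505 TRY per KRW.

0.032505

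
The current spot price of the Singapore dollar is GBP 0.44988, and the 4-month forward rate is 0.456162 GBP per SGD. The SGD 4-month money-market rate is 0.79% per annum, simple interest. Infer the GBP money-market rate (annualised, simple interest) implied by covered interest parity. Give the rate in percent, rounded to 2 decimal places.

T = 4/12 years.
By CIP, F/S equals the GBP-to-SGD growth ratio: 0.456162/0.44988 = 1.0139637.
SGD growth factor: 1 + 0.0079×4/12 = 1.0026333.
That pins the GBP growth at 1.0166338.
r = (1.0166338 − 1)/(4/12) = 0.049901 → 4.99%.

4.99%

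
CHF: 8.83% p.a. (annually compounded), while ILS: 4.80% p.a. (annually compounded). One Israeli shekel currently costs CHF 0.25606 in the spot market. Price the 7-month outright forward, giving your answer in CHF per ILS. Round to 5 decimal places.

0.26176

T = 7/12 years.
CHF growth factor: (1 + 0.0883)^(7/12) = 1.0505983.
ILS accumulates by (1 + 0.0480)^(7/12) = 1.0277262.
Forward (CHF per ILS) = 0.25606 × 1.0505983 / 1.0277262 = 0.2617586.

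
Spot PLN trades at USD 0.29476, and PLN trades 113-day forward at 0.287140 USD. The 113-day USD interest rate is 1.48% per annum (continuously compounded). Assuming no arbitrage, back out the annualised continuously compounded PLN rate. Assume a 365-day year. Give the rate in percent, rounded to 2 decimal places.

T = 113/365 years.
CIP gives F = S · g_USD/g_PLN, so g_USD/g_PLN = 0.28714/0.29476 = 0.9741485.
USD growth factor: e^(0.0148×113/365) = 1.0045924.
So the PLN growth factor = 1.0312518.
Take logs: ln 1.0312518 / (113/365) = 0.099401, so 9.94%.

9.94%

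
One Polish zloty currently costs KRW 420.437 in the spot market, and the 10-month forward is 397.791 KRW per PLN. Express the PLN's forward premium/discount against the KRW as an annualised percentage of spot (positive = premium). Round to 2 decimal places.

-6.46%

T = 10/12 years.
Period premium: (397.791 − 420.437)/420.437 = -0.0538630.
×(1/T) gives -6.46% p.a.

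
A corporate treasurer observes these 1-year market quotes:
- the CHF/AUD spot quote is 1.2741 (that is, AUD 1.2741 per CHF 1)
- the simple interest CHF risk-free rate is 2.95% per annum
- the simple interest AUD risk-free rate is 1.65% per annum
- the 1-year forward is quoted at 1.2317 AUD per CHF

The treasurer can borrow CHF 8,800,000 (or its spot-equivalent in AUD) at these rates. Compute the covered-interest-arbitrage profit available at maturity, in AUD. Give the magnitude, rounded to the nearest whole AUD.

AUD 238,370

T = 1 year.
Keep in CHF, deliver into the forward: 8,800,000·1.029500·1.2317 = AUD 11,158,709.32.
Swap to AUD now, deposit: 8,800,000·1.2741·1.016500 = AUD 11,397,079.32.
The quoted forward undervalues CHF, so borrow CHF, convert to AUD at spot, deposit the AUD at 1.65%, and buy CHF forward at 1.2317 to cover the loan.
Arbitrage profit = |11,158,709.32 − 11,397,079.32| = AUD 238,370.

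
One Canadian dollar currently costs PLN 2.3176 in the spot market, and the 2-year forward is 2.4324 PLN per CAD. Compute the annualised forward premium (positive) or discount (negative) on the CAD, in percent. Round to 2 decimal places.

T = 2 years.
CAD trades forward at +4.95340% vs spot over the period.
Annualise by dividing by T: 0.0495340 / 2 = 0.024767 → 2.48%.

+2.48%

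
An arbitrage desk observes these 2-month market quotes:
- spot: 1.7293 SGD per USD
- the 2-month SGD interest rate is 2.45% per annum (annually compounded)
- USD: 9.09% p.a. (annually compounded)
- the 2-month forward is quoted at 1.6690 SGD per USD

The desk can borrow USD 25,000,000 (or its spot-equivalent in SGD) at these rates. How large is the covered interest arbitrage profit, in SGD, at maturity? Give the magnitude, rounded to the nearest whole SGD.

SGD 1,072,816

T = 2/12 years.
Keep in USD, deliver into the forward: 25,000,000·1.0146061496·1.6690 = SGD 42,334,441.59.
Swap to SGD now, deposit: 25,000,000·1.7293·1.0040422628 = SGD 43,407,257.13.
The quoted forward undervalues USD, so borrow USD, convert to SGD at spot, deposit the SGD at 2.45%, and buy USD forward at 1.6690 to cover the loan.
Profit = 43,407,257.13 − 42,334,441.59 = SGD 1,072,816.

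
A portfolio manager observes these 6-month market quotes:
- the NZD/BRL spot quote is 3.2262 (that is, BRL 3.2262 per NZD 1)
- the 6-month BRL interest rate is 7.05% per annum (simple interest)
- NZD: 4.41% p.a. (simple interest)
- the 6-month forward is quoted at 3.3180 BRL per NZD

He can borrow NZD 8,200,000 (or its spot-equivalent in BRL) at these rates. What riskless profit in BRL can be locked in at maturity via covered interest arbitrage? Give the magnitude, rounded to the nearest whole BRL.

BRL 420,154

T = 6/12 years.
Keep in NZD, deliver into the forward: 8,200,000·1.022050·3.3180 = BRL 27,807,527.58.
Swap to BRL now, deposit: 8,200,000·3.2262·1.035250 = BRL 27,387,373.11.
The quoted forward overvalues NZD, so borrow BRL, buy NZD at spot, deposit the NZD at 4.41%, and sell the proceeds forward at 3.3180.
Profit = 27,807,527.58 − 27,387,373.11 = BRL 420,154.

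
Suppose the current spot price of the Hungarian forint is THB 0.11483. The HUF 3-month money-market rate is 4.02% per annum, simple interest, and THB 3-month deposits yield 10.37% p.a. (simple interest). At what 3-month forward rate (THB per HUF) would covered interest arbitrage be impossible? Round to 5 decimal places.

0.11663

T = 3/12 years.
THB accumulates by 1 + 0.1037×3/12 = 1.025925.
HUF accumulates by 1 + 0.0402×3/12 = 1.010050.
Forward (THB per HUF) = 0.11483 × 1.025925 / 1.010050 = 0.1166348.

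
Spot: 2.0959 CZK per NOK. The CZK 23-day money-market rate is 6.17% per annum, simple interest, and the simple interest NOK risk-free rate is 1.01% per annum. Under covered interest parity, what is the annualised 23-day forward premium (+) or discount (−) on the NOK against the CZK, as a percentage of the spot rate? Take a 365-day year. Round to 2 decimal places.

T = 23/365 years.
F = S · g_CZK/g_NOK = 2.0959 × 1.0038879/1.0006364 = 2.1027105.
(F − S)/S ÷ T = (2.1027105 − 2.0959)/2.0959/(23/365) = 0.051567 → 5.16%.

+5.16%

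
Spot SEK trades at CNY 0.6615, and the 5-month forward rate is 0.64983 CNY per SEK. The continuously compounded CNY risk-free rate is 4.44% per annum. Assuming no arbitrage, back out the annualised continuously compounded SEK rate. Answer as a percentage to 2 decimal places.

8.71%

T = 5/12 years.
By CIP, F/S equals the CNY-to-SEK growth ratio: 0.64983/0.6615 = 0.9823583.
CNY growth factor: e^(0.0444×5/12) = 1.0186722.
Hence g_SEK = 1.036966.
r = ln(1.036966)/(5/12) = 0.087118 → 8.71%.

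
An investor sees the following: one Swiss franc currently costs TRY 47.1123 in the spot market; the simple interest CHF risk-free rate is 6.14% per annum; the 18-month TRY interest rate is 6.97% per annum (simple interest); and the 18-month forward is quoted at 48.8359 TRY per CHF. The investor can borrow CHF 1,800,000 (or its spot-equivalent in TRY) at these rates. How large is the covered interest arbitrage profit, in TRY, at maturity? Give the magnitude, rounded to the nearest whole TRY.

TRY 2,332,432

T = 18/12 years.
Invest the CHF and cover forward: 1,800,000 × 1.092100 × 48.8359 = TRY 96,000,635.50.
Convert at spot and invest in TRY: 1,800,000 × 47.1123 × 1.104550 = TRY 93,668,203.74.
The quoted forward overvalues CHF, so borrow TRY, buy CHF at spot, deposit the CHF at 6.14%, and sell the proceeds forward at 48.8359.
The gap between the two covered legs is TRY 2,332,432.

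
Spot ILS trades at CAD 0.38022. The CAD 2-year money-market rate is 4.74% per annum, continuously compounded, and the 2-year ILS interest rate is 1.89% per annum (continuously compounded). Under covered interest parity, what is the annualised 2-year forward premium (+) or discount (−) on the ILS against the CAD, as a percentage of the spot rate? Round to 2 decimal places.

T = 2 years.
CIP forward (CAD per ILS) = 0.38022 × 1.0994389/1.0385235 = 0.40252210.
Annualised premium = (F − S)/S × (1/T) = (0.40252210 − 0.38022)/0.38022 ÷ 2 = 2.93%.

+2.93%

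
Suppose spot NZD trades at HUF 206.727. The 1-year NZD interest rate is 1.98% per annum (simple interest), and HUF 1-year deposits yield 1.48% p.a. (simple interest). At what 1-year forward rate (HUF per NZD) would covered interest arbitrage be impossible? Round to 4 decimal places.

205.7134

T = 1 year.
Growth of 1 HUF over T: 1 + 0.0148×1 = 1.014800.
NZD accumulates by 1 + 0.0198×1 = 1.019800.
CIP: F = S · (grow HUF)/(grow NZD) = 206.727 × 1.014800/1.019800 = 205.713434 HUF per NZD.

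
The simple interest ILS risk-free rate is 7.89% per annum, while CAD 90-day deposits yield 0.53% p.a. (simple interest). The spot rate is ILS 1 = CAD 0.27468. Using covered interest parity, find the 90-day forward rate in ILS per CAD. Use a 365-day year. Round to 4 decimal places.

T = 90/365 years.
Growth of 1 CAD over T: 1 + 0.0053×90/365 = 1.0013068.
ILS growth factor: 1 + 0.0789×90/365 = 1.0194548.
CIP: F = S · (grow CAD)/(grow ILS) = 0.27468 × 1.0013068/1.0194548 = 0.2697902 CAD per ILS.
Quoted the other way: 1/0.2697902 = 3.7066 ILS per CAD.

3.7066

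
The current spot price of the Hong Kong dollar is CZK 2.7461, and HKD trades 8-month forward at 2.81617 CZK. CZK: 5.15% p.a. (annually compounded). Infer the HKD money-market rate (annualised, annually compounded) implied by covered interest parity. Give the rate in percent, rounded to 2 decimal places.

T = 8/12 years.
CIP gives F = S · g_CZK/g_HKD, so g_CZK/g_HKD = 2.81617/2.7461 = 1.0255162.
CZK growth factor: (1 + 0.0515)^(8/12) = 1.0340452.
Hence g_HKD = 1.0083168.
r = 1.0083168^(12/8) − 1 = 0.012501 → 1.25%.

1.25%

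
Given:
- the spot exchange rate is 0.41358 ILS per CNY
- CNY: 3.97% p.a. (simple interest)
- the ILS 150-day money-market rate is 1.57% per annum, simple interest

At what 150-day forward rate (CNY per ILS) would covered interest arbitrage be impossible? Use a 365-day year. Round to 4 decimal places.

T = 150/365 years.
ILS growth factor: 1 + 0.0157×150/365 = 1.0064521.
Growth of 1 CNY over T: 1 + 0.0397×150/365 = 1.0163151.
So F = 0.41358 × 1.0064521 / 1.0163151 = 0.4095663 (ILS/CNY).
Invert for CNY per ILS: 1 / 0.4095663 = 2.4416.

2.4416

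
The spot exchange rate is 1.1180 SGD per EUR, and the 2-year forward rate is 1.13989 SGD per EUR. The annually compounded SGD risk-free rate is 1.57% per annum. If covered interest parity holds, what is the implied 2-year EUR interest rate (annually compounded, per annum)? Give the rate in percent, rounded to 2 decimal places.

0.59%

T = 2 years.
F/S = 1.13989/1.118 = 1.0195796 = (growth of SGD) / (growth of EUR).
The SGD side grows by (1 + 0.0157)^2 = 1.0316465.
So the EUR growth factor = 1.0118352.
r = 1.0118352^(1/2) − 1 = 0.005900 → 0.59%.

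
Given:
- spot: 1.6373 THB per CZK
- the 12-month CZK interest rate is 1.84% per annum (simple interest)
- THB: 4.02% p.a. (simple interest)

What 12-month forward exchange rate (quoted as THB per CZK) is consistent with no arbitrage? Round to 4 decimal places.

1.6723

T = 1 year.
THB growth factor: 1 + 0.0402×1 = 1.040200.
CZK growth factor: 1 + 0.0184×1 = 1.018400.
So F = 1.6373 × 1.040200 / 1.018400 = 1.672348 (THB/CZK).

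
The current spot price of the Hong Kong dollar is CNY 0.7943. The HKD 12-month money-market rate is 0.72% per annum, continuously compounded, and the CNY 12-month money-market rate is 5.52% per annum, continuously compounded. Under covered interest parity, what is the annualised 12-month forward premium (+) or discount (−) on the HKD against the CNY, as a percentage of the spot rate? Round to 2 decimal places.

+4.92%

T = 1 year.
No-arbitrage forward: 0.7943 × 1.0567519 / 1.007226 = 0.8333562 CNY/HKD.
Annualised premium = (F − S)/S × (1/T) = (0.8333562 − 0.7943)/0.7943 ÷ 1 = 4.92%.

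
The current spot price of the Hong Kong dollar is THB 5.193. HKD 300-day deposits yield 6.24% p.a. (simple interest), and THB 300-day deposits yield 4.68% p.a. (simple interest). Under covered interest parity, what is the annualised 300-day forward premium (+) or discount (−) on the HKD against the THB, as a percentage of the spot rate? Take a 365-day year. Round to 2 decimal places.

T = 300/365 years.
F = S · g_THB/g_HKD = 5.193 × 1.0384658/1.0512877 = 5.129664.
(F − S)/S ÷ T = (5.129664 − 5.193)/5.193/(300/365) = -0.014839 → -1.48%.

-1.48%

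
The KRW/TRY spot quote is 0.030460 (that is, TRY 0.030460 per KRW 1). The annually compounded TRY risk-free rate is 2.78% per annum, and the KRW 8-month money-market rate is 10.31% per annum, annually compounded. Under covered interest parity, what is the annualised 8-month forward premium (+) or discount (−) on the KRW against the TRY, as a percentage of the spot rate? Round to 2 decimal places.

T = 8/12 years.
F = S · g_TRY/g_KRW = 0.03046 × 1.0184485/1.0676033 = 0.029057555.
Annualised premium = (F − S)/S × (1/T) = (0.029057555 − 0.03046)/0.03046 ÷ (8/12) = -6.91%.

-6.91%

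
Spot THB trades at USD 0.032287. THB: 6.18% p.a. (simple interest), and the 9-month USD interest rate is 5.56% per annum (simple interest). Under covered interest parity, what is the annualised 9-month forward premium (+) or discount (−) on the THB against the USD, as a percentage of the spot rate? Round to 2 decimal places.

-0.59%

T = 9/12 years.
No-arbitrage forward: 0.032287 × 1.041700 / 1.046350 = 0.032143516 USD/THB.
(F − S)/S ÷ T = (0.032143516 − 0.032287)/0.032287/(9/12) = -0.005925 → -0.59%.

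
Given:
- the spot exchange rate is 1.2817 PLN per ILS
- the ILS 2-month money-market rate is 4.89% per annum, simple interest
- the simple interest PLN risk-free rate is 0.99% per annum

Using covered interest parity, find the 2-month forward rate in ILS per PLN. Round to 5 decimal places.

T = 2/12 years.
Growth of 1 PLN over T: 1 + 0.0099×2/12 = 1.001650.
ILS accumulates by 1 + 0.0489×2/12 = 1.008150.
Forward (PLN per ILS) = 1.2817 × 1.001650 / 1.008150 = 1.273436.
Quoted the other way: 1/1.273436 = 0.78528 ILS per PLN.

0.78528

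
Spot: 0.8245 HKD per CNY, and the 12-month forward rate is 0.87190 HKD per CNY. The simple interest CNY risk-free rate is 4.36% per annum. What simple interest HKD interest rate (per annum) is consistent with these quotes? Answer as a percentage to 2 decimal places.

T = 1 year.
CIP gives F = S · g_HKD/g_CNY, so g_HKD/g_CNY = 0.8719/0.8245 = 1.0574894.
The CNY side grows by 1 + 0.0436×1 = 1.043600.
That pins the HKD growth at 1.1035959.
(1.1035959 − 1)/T = 0.103596, i.e. 10.36%.

10.36%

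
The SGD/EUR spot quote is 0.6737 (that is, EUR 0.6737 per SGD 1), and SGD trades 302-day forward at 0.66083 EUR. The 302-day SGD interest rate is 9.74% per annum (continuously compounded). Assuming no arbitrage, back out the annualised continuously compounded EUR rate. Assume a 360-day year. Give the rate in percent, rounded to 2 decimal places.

7.44%

T = 302/360 years.
CIP gives F = S · g_EUR/g_SGD, so g_EUR/g_SGD = 0.66083/0.6737 = 0.9808965.
The SGD side grows by e^(0.0974×302/360) = 1.0851387.
Hence g_EUR = 1.0644088.
Take logs: ln 1.0644088 / (302/360) = 0.074407, so 7.44%.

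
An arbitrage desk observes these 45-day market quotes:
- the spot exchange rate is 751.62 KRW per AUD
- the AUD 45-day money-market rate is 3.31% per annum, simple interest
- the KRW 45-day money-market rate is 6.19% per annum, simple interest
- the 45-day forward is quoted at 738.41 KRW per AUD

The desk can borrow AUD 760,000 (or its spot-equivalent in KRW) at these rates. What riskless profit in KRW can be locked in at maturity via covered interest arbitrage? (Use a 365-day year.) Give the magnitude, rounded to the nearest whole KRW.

KRW 12,108,832

T = 45/365 years.
Keep in AUD, deliver into the forward: 760,000·1.00408082192·738.41 = KRW 563,481,722.98.
Swap to KRW now, deposit: 760,000·751.62·1.00763150685 = KRW 575,590,554.82.
The quoted forward undervalues AUD, so borrow AUD, convert to KRW at spot, deposit the KRW at 6.19%, and buy AUD forward at 738.41 to cover the loan.
Arbitrage profit = |563,481,722.98 − 575,590,554.82| = KRW 12,108,832.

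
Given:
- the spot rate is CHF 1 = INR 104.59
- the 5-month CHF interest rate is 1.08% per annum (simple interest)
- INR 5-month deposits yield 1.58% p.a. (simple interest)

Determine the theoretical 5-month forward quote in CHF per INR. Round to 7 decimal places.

0.0095414

T = 5/12 years.
INR growth factor: 1 + 0.0158×5/12 = 1.0065833.
Growth of 1 CHF over T: 1 + 0.0108×5/12 = 1.004500.
CIP: F = S · (grow INR)/(grow CHF) = 104.59 × 1.0065833/1.004500 = 104.8069 INR per CHF.
Quoted the other way: 1/104.8069 = 0.0095414 CHF per INR.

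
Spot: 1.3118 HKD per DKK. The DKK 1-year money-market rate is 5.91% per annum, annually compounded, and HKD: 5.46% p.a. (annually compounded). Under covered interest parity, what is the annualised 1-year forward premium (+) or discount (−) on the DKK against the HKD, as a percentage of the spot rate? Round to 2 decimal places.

-0.42%

T = 1 year.
No-arbitrage forward: 1.3118 × 1.054600 / 1.059100 = 1.3062263 HKD/DKK.
Annualised premium = (F − S)/S × (1/T) = (1.3062263 − 1.3118)/1.3118 ÷ 1 = -0.42%.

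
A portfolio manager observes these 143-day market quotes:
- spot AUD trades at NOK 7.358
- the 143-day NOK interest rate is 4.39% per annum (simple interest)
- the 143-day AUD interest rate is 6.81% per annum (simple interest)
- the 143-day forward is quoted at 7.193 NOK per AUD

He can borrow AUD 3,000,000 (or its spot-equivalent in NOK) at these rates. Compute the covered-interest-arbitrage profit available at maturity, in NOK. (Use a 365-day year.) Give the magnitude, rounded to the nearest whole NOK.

NOK 298,921

T = 143/365 years.
Invest the AUD and cover forward: 3,000,000 × 1.026680274 × 7.193 = NOK 22,154,733.63.
Convert at spot and invest in NOK: 3,000,000 × 7.358 × 1.0171991781 = NOK 22,453,654.66.
The quoted forward undervalues AUD, so borrow AUD, convert to NOK at spot, deposit the NOK at 4.39%, and buy AUD forward at 7.193 to cover the loan.
Profit = 22,453,654.66 − 22,154,733.63 = NOK 298,921.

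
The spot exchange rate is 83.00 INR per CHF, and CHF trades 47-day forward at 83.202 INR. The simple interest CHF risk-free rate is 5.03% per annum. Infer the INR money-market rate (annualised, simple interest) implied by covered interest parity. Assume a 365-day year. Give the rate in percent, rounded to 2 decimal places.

6.93%

T = 47/365 years.
By CIP, F/S equals the INR-to-CHF growth ratio: 83.202/83.0 = 1.0024337.
The CHF side grows by 1 + 0.0503×47/365 = 1.006477.
So the INR growth factor = 1.0089265.
(1.0089265 − 1)/T = 0.069323, i.e. 6.93%.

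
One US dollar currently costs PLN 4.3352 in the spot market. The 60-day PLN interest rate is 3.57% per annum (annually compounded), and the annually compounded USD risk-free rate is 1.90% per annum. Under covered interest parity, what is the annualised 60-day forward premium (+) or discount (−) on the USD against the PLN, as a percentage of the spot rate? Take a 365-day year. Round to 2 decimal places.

+1.63%

T = 60/365 years.
F = S · g_PLN/g_USD = 4.3352 × 1.0057828/1.0030988 = 4.3467997.
Annualised premium = (F − S)/S × (1/T) = (4.3467997 − 4.3352)/4.3352 ÷ (60/365) = 1.63%.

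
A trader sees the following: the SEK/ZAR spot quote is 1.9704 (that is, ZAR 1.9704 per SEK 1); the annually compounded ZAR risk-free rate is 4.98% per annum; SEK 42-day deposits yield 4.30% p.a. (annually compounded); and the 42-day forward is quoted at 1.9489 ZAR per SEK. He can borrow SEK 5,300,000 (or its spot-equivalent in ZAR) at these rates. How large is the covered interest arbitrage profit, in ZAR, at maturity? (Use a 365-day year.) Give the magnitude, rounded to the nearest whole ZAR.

ZAR 122,353

T = 42/365 years.
Route A — deposit SEK, sell forward: 5,300,000 × 1.0048562725 × 1.9489 = ZAR 10,379,331.26.
Route B — convert at spot, deposit ZAR: 5,300,000 × 1.9704 × 1.0056079568 = ZAR 10,501,684.57.
The quoted forward undervalues SEK, so borrow SEK, convert to ZAR at spot, deposit the ZAR at 4.98%, and buy SEK forward at 1.9489 to cover the loan.
The gap between the two covered legs is ZAR 122,353.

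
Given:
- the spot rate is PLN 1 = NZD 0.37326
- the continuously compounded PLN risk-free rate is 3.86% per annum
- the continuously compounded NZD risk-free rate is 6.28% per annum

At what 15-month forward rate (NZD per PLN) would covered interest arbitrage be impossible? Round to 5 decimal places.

0.38472

T = 15/12 years.
NZD growth factor: e^(0.0628×15/12) = 1.0816634.
PLN growth factor: e^(0.0386×15/12) = 1.049433.
Forward (NZD per PLN) = 0.37326 × 1.0816634 / 1.049433 = 0.3847236.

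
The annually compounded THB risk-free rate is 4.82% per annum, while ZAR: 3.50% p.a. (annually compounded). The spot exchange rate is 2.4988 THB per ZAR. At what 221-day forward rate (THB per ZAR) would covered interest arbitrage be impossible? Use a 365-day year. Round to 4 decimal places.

T = 221/365 years.
Growth of 1 THB over T: (1 + 0.0482)^(221/365) = 1.0289127.
Growth of 1 ZAR over T: (1 + 0.0350)^(221/365) = 1.0210478.
CIP: F = S · (grow THB)/(grow ZAR) = 2.4988 × 1.0289127/1.0210478 = 2.518048 THB per ZAR.

2.5180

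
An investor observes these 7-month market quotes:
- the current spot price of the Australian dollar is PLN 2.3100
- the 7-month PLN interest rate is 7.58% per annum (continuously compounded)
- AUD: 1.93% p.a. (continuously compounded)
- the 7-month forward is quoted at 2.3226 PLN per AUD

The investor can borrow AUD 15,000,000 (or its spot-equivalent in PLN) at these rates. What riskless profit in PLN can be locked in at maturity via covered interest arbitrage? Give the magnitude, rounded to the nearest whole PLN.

PLN 983,039

T = 7/12 years.
Keep in AUD, deliver into the forward: 15,000,000·1.0113219469·2.3226 = PLN 35,233,445.31.
Swap to PLN now, deposit: 15,000,000·2.3100·1.0452087923 = PLN 36,216,484.65.
The quoted forward undervalues AUD, so borrow AUD, convert to PLN at spot, deposit the PLN at 7.58%, and buy AUD forward at 2.3226 to cover the loan.
The gap between the two covered legs is PLN 983,039.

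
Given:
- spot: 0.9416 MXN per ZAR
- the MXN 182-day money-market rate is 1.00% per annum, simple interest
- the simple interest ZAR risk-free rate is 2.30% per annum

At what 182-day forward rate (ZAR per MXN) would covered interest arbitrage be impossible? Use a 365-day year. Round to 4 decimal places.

1.0689

T = 182/365 years.
Growth of 1 MXN over T: 1 + 0.0100×182/365 = 1.0049863.
Growth of 1 ZAR over T: 1 + 0.0230×182/365 = 1.0114685.
So F = 0.9416 × 1.0049863 / 1.0114685 = 0.9355656 (MXN/ZAR).
Quoted the other way: 1/0.9355656 = 1.0689 ZAR per MXN.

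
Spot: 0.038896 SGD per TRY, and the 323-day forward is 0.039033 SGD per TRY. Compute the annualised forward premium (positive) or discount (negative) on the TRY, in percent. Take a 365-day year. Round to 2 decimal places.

T = 323/365 years.
TRY trades forward at +0.35222% vs spot over the period.
Per annum: 0.0035222 / (323/365) = 0.003980 = 0.40%.

+0.40%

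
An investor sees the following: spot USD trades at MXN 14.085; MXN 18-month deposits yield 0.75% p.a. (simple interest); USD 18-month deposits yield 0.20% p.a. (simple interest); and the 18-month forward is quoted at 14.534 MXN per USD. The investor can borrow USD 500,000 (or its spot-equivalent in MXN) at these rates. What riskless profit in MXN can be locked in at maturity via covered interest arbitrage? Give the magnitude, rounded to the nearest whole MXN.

MXN 167,073

T = 18/12 years.
Invest the USD and cover forward: 500,000 × 1.003000 × 14.534 = MXN 7,288,801.00.
Convert at spot and invest in MXN: 500,000 × 14.085 × 1.011250 = MXN 7,121,728.13.
The quoted forward overvalues USD, so borrow MXN, buy USD at spot, deposit the USD at 0.20%, and sell the proceeds forward at 14.534.
Profit = 7,288,801.00 − 7,121,728.13 = MXN 167,073.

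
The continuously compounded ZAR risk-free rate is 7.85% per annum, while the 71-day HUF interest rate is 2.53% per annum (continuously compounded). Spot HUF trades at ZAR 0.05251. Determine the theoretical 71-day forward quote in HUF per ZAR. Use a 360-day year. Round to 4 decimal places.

18.8452

T = 71/360 years.
Growth of 1 ZAR over T: e^(0.0785×71/360) = 1.01560241.
HUF growth factor: e^(0.0253×71/360) = 1.00500219.
Forward (ZAR per HUF) = 0.05251 × 1.01560241 / 1.00500219 = 0.053063847.
Invert for HUF per ZAR: 1 / 0.053063847 = 18.8452.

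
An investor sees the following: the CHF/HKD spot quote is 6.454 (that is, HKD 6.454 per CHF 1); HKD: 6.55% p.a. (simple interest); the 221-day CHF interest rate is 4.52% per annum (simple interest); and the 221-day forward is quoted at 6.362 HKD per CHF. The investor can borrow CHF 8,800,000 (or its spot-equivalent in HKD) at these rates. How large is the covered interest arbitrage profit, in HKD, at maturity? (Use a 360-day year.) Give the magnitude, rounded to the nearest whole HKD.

HKD 1,539,843

T = 221/360 years.
Invest the CHF and cover forward: 8,800,000 × 1.0277477778 × 6.362 = HKD 57,539,075.99.
Convert at spot and invest in HKD: 8,800,000 × 6.454 × 1.0402097222 = HKD 59,078,919.21.
The quoted forward undervalues CHF, so borrow CHF, convert to HKD at spot, deposit the HKD at 6.55%, and buy CHF forward at 6.362 to cover the loan.
Profit = 59,078,919.21 − 57,539,075.99 = HKD 1,539,843.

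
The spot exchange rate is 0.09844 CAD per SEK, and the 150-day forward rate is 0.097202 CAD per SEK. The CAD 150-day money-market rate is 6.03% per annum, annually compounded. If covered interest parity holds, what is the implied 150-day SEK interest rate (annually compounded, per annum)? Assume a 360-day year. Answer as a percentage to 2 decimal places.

T = 150/360 years.
By CIP, F/S equals the CAD-to-SEK growth ratio: 0.097202/0.09844 = 0.9874238.
The CAD side grows by (1 + 0.0603)^(150/360) = 1.0246967.
Hence g_SEK = 1.0377476.
r = 1.0377476^(360/150) − 1 = 0.093000 → 9.30%.

9.30%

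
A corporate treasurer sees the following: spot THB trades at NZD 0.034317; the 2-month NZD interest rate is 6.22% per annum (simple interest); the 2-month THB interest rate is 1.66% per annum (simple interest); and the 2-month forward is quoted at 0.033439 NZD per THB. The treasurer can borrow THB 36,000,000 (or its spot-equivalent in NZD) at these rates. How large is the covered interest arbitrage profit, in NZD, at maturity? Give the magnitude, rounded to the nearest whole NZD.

T = 2/12 years.
Route A — deposit THB, sell forward: 36,000,000 × 1.002766667 × 0.033439 = NZD 1,207,134.52.
Route B — convert at spot, deposit NZD: 36,000,000 × 0.034317 × 1.010366667 = NZD 1,248,219.10.
The quoted forward undervalues THB, so borrow THB, convert to NZD at spot, deposit the NZD at 6.22%, and buy THB forward at 0.033439 to cover the loan.
The gap between the two covered legs is NZD 41,085.

NZD 41,085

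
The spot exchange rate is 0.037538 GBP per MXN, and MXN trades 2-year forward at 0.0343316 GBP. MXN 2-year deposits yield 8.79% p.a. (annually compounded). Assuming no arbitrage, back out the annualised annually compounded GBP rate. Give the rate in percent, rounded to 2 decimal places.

T = 2 years.
By CIP, F/S equals the GBP-to-MXN growth ratio: 0.0343316/0.037538 = 0.9145826.
The MXN side grows by (1 + 0.0879)^2 = 1.1835264.
So the GBP growth factor = 1.0824327.
Annualise: 1.0824327^(1/2) − 1 = 0.040400 = 4.04%.

4.04%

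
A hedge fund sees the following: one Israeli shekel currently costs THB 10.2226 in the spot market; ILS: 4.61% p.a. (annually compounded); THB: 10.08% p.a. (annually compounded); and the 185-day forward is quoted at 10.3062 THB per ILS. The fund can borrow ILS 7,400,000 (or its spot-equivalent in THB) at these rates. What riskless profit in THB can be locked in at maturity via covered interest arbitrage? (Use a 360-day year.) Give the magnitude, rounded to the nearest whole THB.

THB 1,421,431

T = 185/360 years.
Keep in ILS, deliver into the forward: 7,400,000·1.0234307251·10.3062 = THB 78,052,844.87.
Swap to THB now, deposit: 7,400,000·10.2226·1.0505905598 = THB 79,474,276.22.
The quoted forward undervalues ILS, so borrow ILS, convert to THB at spot, deposit the THB at 10.08%, and buy ILS forward at 10.3062 to cover the loan.
Arbitrage profit = |78,052,844.87 − 79,474,276.22| = THB 1,421,431.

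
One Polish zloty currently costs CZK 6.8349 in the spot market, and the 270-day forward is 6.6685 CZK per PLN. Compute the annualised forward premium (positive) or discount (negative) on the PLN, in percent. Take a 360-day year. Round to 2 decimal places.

-3.25%

T = 270/360 years.
Period premium: (6.6685 − 6.8349)/6.8349 = -0.0243456.
Annualise by dividing by T: -0.0243456 / (270/360) = -0.032461 → -3.25%.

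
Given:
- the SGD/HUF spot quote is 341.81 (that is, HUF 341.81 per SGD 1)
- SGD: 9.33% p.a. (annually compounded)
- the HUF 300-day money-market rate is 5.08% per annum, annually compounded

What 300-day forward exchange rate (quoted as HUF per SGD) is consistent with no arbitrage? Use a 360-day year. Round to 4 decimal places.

T = 300/360 years.
HUF accumulates by (1 + 0.0508)^(300/360) = 1.042157568.
Growth of 1 SGD over T: (1 + 0.0933)^(300/360) = 1.07716638.
CIP: F = S · (grow HUF)/(grow SGD) = 341.81 × 1.042157568/1.07716638 = 330.700888 HUF per SGD.

330.7009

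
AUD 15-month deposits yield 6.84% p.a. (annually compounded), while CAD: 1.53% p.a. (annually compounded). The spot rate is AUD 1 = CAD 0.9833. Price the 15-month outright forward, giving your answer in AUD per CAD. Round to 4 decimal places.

T = 15/12 years.
CAD accumulates by (1 + 0.0153)^(15/12) = 1.0191614.
AUD accumulates by (1 + 0.0684)^(15/12) = 1.0862189.
So F = 0.9833 × 1.0191614 / 1.0862189 = 0.9225962 (CAD/AUD).
Invert for AUD per CAD: 1 / 0.9225962 = 1.0839.

1.0839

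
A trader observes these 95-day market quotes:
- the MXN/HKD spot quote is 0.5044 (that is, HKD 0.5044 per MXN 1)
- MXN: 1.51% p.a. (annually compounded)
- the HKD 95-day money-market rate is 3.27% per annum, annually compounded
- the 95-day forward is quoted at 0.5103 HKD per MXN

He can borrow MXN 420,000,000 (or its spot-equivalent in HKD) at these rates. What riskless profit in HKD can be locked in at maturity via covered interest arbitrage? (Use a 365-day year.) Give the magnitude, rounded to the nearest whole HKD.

HKD 1,534,040

T = 95/365 years.
Keep in MXN, deliver into the forward: 420,000,000·1.00390837768·0.5103 = HKD 215,163,666.95.
Swap to HKD now, deposit: 420,000,000·0.5044·1.00840993224 = HKD 213,629,627.33.
The quoted forward overvalues MXN, so borrow HKD, buy MXN at spot, deposit the MXN at 1.51%, and sell the proceeds forward at 0.5103.
The gap between the two covered legs is HKD 1,534,040.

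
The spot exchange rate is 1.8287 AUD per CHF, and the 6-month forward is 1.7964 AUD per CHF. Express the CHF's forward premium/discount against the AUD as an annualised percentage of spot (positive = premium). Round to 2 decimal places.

-3.53%

T = 6/12 years.
(F − S)/S = (1.7964 − 1.8287)/1.8287 = -0.0176628.
Annualise by dividing by T: -0.0176628 / (6/12) = -0.035326 → -3.53%.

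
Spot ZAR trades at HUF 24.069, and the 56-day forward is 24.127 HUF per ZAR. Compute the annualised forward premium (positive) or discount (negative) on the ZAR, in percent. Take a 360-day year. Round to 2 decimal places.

T = 56/360 years.
Period premium: (24.127 − 24.069)/24.069 = 0.0024097.
×(1/T) gives 1.55% p.a.

+1.55%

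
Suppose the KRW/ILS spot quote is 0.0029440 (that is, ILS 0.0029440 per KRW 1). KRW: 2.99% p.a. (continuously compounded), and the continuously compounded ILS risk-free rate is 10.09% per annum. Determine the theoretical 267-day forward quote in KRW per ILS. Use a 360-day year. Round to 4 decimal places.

T = 267/360 years.
ILS growth factor: e^(0.1009×267/360) = 1.077705417.
KRW growth factor: e^(0.0299×267/360) = 1.022423545.
CIP: F = S · (grow ILS)/(grow KRW) = 0.002944 × 1.077705417/1.022423545 = 0.00310318044 ILS per KRW.
Invert for KRW per ILS: 1 / 0.00310318044 = 322.2500.

322.2500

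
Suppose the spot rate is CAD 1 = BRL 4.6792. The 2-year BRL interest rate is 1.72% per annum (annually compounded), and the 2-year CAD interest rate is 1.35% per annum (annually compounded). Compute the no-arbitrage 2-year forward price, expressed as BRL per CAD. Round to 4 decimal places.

T = 2 years.
Growth of 1 BRL over T: (1 + 0.0172)^2 = 1.0346958.
Growth of 1 CAD over T: (1 + 0.0135)^2 = 1.0271823.
So F = 4.6792 × 1.0346958 / 1.0271823 = 4.713427 (BRL/CAD).

4.7134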